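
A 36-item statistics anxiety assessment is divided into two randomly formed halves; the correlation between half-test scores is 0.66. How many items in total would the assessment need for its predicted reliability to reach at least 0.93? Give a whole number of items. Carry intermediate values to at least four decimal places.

124

r_full = 2(0.66)/(1 + 0.66) = 0.7952
Solve Spearman-Brown for n: n = 0.93(1 − 0.7952) / [0.7952(1 − 0.93)] = 3.4217
Items = 3.4217 × 36 ≈ 123.18 → 124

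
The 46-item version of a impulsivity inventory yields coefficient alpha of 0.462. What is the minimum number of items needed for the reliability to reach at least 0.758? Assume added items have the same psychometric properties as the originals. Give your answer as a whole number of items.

168

n = 0.758(1 − 0.462) / [0.462(1 − 0.758)]
n = 0.407804 / 0.111804 ≈ 3.6475
So the test needs 3.6475 × 46 ≈ 167.78 items; rounding up, 168.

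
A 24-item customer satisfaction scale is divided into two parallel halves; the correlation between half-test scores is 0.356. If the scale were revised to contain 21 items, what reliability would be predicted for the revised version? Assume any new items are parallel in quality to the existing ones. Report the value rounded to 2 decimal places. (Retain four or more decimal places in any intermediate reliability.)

0.49

Full-test reliability from the split-half r: r_full = 2(0.356)/(1 + 0.356) = 0.5251
Then adjust to 21 items: n = 21/24 = 0.8750
r_new = n·r_full / (1 + (n − 1)·r_full) = 0.4595 / 0.9344 ≈ 0.4918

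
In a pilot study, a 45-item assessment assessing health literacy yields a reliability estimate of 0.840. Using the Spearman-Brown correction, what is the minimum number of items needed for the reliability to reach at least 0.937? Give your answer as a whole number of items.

Invert Spearman-Brown to solve for n:
n = r_target (1 − r_old) / [ r_old (1 − r_target) ]
n = 0.937 × (1 − 0.840) / [ 0.840 × (1 − 0.937) ]
n = 0.149920 / 0.052920 ≈ 2.8330
Items needed = n × 45 = 2.8330 × 45 ≈ 127.49 → round up to 128

128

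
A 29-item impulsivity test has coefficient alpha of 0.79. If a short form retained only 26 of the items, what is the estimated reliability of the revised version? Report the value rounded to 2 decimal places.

0.77

n = 26/29 = 0.8966
r_new = (0.8966 × 0.79) / (1 + (0.8966 − 1) × 0.79)
     = 0.7083 / 0.9183 = 0.7713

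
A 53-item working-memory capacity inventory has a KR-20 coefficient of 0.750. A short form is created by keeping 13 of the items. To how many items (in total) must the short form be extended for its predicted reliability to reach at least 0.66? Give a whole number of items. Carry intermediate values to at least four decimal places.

35

Short-form reliability: n = 13/53 = 0.2453; r_13 = n·r/(1+(n−1)r) ≈ 0.4239
Length factor from the short form to reach 0.66: n' = 0.66(1 − 0.4239) / [0.4239(1 − 0.66)] ≈ 2.6381
Total items = 2.6381 × 13 = 34.30, rounded up to 35.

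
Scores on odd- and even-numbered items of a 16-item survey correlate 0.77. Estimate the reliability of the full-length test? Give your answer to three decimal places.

0.870

Each half is half the length of the full test, so the full test is n = 2 times a half.
r_full = 2r_hh / (1 + r_hh) = 2 × 0.77 / (1 + 0.77)
r_full = 1.5400 / 1.7700 ≈ 0.8701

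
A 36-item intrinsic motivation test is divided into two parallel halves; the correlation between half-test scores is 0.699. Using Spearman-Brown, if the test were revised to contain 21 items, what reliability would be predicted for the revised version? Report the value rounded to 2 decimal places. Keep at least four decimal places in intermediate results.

Spearman-Brown correction (n = 2): r_full = 2·0.699/(1 + 0.699) = 0.8228
Then adjust to 21 items: n = 21/36 = 0.5833
r_new = n·r_full / (1 + (n − 1)·r_full) = 0.4799 / 0.6571 ≈ 0.7303

0.73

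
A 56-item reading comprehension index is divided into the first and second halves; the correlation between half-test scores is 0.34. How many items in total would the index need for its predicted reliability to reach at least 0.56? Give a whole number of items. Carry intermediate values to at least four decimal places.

70

r_full = 2(0.34)/(1 + 0.34) = 0.5075
n = r_tgt(1 − r_full) / [r_full(1 − r_tgt)] = 0.56 × 0.4925 / (0.5075 × 0.44) ≈ 1.2351
Required items = 1.2351 × 56 = 69.17, so 70 items.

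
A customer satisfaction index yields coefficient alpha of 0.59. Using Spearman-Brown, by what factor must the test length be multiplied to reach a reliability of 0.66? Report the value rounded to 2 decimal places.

Invert Spearman-Brown to solve for n:
n = r_target (1 − r_old) / [ r_old (1 − r_target) ]
n = 0.66 × (1 − 0.59) / [ 0.59 × (1 − 0.66) ]
  = 0.2706 / 0.2006 = 1.3490

1.35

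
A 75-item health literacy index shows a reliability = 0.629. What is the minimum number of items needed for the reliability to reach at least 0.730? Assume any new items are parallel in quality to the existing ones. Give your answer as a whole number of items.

Rearranging the Spearman-Brown formula for n,
n = r_target (1 − r_old) / [ r_old (1 − r_target) ]
n = 0.730 × (1 − 0.629) / [ 0.629 × (1 − 0.730) ]
  = 0.270830 / 0.169830 = 1.5947
Items needed = n × 75 = 1.5947 × 75 ≈ 119.60 → round up to 120

120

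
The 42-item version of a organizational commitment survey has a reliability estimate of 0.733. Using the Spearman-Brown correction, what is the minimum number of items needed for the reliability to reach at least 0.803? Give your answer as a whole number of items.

Spearman-Brown solved for the length factor n:
n = r*(1 − r) / [ r (1 − r*) ]
n = 0.803 × (1 − 0.733) / [ 0.733 × (1 − 0.803) ]
  = 0.214401 / 0.144401 = 1.4848
1.4848 × 42 = 62.36 → 63 items

63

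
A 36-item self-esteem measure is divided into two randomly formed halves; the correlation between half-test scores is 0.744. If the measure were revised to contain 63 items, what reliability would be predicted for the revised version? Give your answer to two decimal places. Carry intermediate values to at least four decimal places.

0.91

Spearman-Brown correction (n = 2): r_full = 2·0.744/(1 + 0.744) = 0.8532
Length factor from 36 to 63 items: n = 63/36 = 1.7500
r_new = n·r_full / (1 + (n − 1)·r_full) = 1.4931 / 1.6399 ≈ 0.9105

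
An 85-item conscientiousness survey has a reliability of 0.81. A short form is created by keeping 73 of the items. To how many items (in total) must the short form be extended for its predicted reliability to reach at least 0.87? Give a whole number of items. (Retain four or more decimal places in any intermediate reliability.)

First, r for the 73-item form: n = 73/85 = 0.8588, so r_73 = 0.8588·0.81/(1 + (0.8588 − 1)·0.81) = 0.7855
Length factor from the short form to reach 0.87: n' = 0.87(1 − 0.7855) / [0.7855(1 − 0.87)] ≈ 1.8275
Items = 1.8275 × 73 ≈ 133.41 → 134

134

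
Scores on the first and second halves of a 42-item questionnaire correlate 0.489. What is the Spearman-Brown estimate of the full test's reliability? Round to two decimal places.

r_full = 2(0.489) / (1 + 0.489)
r_full = 0.9780 / 1.4890 ≈ 0.6568

0.66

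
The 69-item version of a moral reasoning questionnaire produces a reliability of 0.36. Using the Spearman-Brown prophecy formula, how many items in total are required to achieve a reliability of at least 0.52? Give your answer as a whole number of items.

n = 0.52 × (1 − 0.36) / [ 0.36 × (1 − 0.52) ]
n = 0.3328 / 0.1728 ≈ 1.9259
Items needed = n × 69 = 1.9259 × 69 ≈ 132.89 → round up to 133

133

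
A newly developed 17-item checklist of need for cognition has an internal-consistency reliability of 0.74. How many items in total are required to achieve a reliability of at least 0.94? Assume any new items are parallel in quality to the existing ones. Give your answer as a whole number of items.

Rearranging the Spearman-Brown formula for n,
n = r*(1 − r) / [ r (1 − r*) ]
n = [0.94 × 0.26] / [0.74 × 0.06]
n = 0.2444 / 0.0444 ≈ 5.5045
Items needed = n × 17 = 5.5045 × 17 ≈ 93.58 → round up to 94

94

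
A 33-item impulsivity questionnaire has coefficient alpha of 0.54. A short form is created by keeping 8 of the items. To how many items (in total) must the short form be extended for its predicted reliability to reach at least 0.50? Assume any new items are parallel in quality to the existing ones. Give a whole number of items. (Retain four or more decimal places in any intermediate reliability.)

29

First, r for the 8-item form: n = 8/33 = 0.2424, so r_8 = 0.2424·0.54/(1 + (0.2424 − 1)·0.54) = 0.2215
Then solve for n' with r_old = 0.2215, r_target = 0.50: n' = 0.50(1 − 0.2215)/[0.2215(1 − 0.50)] = 3.5147
Items = 3.5147 × 8 ≈ 28.12 → 29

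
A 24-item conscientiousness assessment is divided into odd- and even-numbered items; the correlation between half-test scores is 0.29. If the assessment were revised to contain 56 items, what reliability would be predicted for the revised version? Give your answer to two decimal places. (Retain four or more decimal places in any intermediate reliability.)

0.66

First correct the split-half correlation to full-test reliability: r_full = 2 × 0.29 / (1 + 0.29) ≈ 0.4496
Length factor from 24 to 56 items: n = 56/24 = 2.3333
r_new = n·r_full / (1 + (n − 1)·r_full) = 1.0491 / 1.5995 ≈ 0.6559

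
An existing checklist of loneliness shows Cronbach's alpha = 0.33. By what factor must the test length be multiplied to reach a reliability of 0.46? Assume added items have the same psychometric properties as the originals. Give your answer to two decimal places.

1.73

Spearman-Brown solved for the length factor n:
n = r*(1 − r) / [ r (1 − r*) ]
n = [0.46 × 0.67] / [0.33 × 0.54]
n = 0.3082 / 0.1782 ≈ 1.7295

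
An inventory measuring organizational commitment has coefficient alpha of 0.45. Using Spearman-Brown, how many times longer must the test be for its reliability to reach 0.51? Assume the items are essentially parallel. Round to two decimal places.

1.27

n = 0.51 × (1 − 0.45) / [ 0.45 × (1 − 0.51) ]
n = 0.2805 / 0.2205 ≈ 1.2721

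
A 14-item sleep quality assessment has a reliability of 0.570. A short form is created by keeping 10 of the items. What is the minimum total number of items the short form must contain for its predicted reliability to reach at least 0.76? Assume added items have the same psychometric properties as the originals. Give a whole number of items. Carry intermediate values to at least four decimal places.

Short-form reliability: n = 10/14 = 0.7143; r_10 = n·r/(1+(n−1)r) ≈ 0.4864
Then solve for n' with r_old = 0.4864, r_target = 0.76: n' = 0.76(1 − 0.4864)/[0.4864(1 − 0.76)] = 3.3438
Total items = 3.3438 × 10 = 33.44, rounded up to 34.

34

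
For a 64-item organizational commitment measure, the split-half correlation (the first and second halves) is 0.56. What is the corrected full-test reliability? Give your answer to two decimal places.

0.72

r_full = 2r_hh / (1 + r_hh) = 2 × 0.56 / (1 + 0.56)
r_full = 1.1200 / 1.5600 ≈ 0.7179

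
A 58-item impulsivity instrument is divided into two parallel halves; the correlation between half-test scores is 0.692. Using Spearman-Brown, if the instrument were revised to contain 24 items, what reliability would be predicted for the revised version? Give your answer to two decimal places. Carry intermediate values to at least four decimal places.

Spearman-Brown correction (n = 2): r_full = 2·0.692/(1 + 0.692) = 0.8180
Length factor from 58 to 24 items: n = 24/58 = 0.4138
r_new = n·r_full / (1 + (n − 1)·r_full) = 0.3385 / 0.5205 ≈ 0.6503

0.65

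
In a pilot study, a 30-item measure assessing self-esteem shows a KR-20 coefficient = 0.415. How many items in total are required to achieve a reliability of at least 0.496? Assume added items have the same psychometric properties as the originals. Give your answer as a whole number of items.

42

n = 0.496(1 − 0.415) / [0.415(1 − 0.496)]
  = 0.290160 / 0.209160 = 1.3873
So the test needs 1.3873 × 30 ≈ 41.62 items; rounding up, 42.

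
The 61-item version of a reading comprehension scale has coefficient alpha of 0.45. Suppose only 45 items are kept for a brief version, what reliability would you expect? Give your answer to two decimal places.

n = 45/61 = 0.7377
Apply the Spearman-Brown prophecy formula, r' = nr / [1 + (n − 1)r]:
r_new = (0.7377 × 0.45) / (1 + (0.7377 − 1) × 0.45)
     = 0.3320 / 0.8820 = 0.3764

0.38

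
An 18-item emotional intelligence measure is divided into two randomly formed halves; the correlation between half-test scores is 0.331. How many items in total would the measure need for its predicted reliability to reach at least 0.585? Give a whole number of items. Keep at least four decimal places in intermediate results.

r_full = 2(0.331)/(1 + 0.331) = 0.4974
Solve Spearman-Brown for n: n = 0.585(1 − 0.4974) / [0.4974(1 − 0.585)] = 1.4244
Required items = 1.4244 × 18 = 25.64, so 26 items.

26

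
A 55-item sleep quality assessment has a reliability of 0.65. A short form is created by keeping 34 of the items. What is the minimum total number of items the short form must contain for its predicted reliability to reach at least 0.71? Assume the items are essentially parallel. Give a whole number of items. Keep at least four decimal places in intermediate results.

73

Short-form reliability: n = 34/55 = 0.6182; r_34 = n·r/(1+(n−1)r) ≈ 0.5345
Length factor from the short form to reach 0.71: n' = 0.71(1 − 0.5345) / [0.5345(1 − 0.71)] ≈ 2.1322
Total items = 2.1322 × 34 = 72.49, rounded up to 73.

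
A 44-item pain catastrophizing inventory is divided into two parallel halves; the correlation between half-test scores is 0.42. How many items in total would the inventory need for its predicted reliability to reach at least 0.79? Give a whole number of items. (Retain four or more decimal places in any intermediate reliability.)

115

Corrected full-test reliability: r_full = 2 × 0.42 / (1 + 0.42) ≈ 0.5915
n = r_tgt(1 − r_full) / [r_full(1 − r_tgt)] = 0.79 × 0.4085 / (0.5915 × 0.21) ≈ 2.5980
Required items = 2.5980 × 44 = 114.31, so 115 items.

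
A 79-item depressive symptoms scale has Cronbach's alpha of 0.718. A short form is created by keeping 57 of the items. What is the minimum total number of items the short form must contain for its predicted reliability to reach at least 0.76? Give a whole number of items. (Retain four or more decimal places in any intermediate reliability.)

First, r for the 57-item form: n = 57/79 = 0.7215, so r_57 = 0.7215·0.718/(1 + (0.7215 − 1)·0.718) = 0.6475
Length factor from the short form to reach 0.76: n' = 0.76(1 − 0.6475) / [0.6475(1 − 0.76)] ≈ 1.7239
Total items = 1.7239 × 57 = 98.26, rounded up to 99.

99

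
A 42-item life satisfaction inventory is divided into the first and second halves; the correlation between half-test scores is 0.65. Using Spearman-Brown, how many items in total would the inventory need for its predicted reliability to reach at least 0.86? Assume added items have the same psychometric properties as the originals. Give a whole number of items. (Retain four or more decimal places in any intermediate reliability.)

r_full = 2(0.65)/(1 + 0.65) = 0.7879
Solve Spearman-Brown for n: n = 0.86(1 − 0.7879) / [0.7879(1 − 0.86)] = 1.6536
Items = 1.6536 × 42 ≈ 69.45 → 70

70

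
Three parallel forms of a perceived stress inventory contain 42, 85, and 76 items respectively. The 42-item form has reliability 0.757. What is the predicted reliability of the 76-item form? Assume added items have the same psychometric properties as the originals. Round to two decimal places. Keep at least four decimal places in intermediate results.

Only the ratio of lengths matters: n = 76/42 = 1.8095
r_{76} = n·r / (1 + (n − 1)·r) = 1.3698 / 1.6128 ≈ 0.8493

0.85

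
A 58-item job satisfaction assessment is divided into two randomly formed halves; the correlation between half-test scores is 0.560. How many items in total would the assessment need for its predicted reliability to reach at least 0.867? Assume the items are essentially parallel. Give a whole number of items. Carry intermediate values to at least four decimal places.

r_full = 2(0.560)/(1 + 0.560) = 0.7179
n = r_tgt(1 − r_full) / [r_full(1 − r_tgt)] = 0.867 × 0.2821 / (0.7179 × 0.133) ≈ 2.5616
Items = 2.5616 × 58 ≈ 148.57 → 149

149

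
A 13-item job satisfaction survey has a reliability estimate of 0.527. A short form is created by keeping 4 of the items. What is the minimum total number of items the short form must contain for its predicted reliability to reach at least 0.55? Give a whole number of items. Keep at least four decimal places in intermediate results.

15

First, r for the 4-item form: n = 4/13 = 0.3077, so r_4 = 0.3077·0.527/(1 + (0.3077 − 1)·0.527) = 0.2553
Length factor from the short form to reach 0.55: n' = 0.55(1 − 0.2553) / [0.2553(1 − 0.55)] ≈ 3.5652
Total items = 3.5652 × 4 = 14.26, rounded up to 15.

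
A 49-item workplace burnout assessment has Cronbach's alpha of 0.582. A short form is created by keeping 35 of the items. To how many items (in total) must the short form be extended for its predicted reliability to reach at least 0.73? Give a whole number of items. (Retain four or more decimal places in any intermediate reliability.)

96

First, r for the 35-item form: n = 35/49 = 0.7143, so r_35 = 0.7143·0.582/(1 + (0.7143 − 1)·0.582) = 0.4986
Then solve for n' with r_old = 0.4986, r_target = 0.73: n' = 0.73(1 − 0.4986)/[0.4986(1 − 0.73)] = 2.7189
Total items = 2.7189 × 35 = 95.16, rounded up to 96.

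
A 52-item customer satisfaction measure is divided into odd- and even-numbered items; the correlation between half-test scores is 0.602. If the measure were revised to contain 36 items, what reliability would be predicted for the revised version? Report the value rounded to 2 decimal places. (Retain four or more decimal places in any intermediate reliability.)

Spearman-Brown correction (n = 2): r_full = 2·0.602/(1 + 0.602) = 0.7516
Then adjust to 36 items: n = 36/52 = 0.6923
r_new = n·r_full / (1 + (n − 1)·r_full) = 0.5203 / 0.7687 ≈ 0.6769

0.68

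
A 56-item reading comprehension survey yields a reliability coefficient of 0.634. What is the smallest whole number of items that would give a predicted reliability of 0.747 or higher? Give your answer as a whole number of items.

96

Spearman-Brown solved for the length factor n:
n = r*(1 − r) / [ r (1 − r*) ]
n = 0.747(1 − 0.634) / [0.634(1 − 0.747)]
n = 0.273402 / 0.160402 ≈ 1.7045
So the test needs 1.7045 × 56 ≈ 95.45 items; rounding up, 96.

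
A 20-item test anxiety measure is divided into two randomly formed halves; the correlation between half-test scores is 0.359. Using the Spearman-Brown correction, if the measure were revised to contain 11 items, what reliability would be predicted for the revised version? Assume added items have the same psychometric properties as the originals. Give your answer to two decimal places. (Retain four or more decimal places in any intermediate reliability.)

Full-test reliability from the split-half r: r_full = 2(0.359)/(1 + 0.359) = 0.5283
Then adjust to 11 items: n = 11/20 = 0.5500
r_new = n·r_full / (1 + (n − 1)·r_full) = 0.2906 / 0.7623 ≈ 0.3812

0.38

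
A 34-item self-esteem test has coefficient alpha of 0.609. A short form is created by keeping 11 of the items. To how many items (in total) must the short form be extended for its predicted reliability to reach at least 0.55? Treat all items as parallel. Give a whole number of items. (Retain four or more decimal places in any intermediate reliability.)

Short-form reliability: n = 11/34 = 0.3235; r_11 = n·r/(1+(n−1)r) ≈ 0.3350
Length factor from the short form to reach 0.55: n' = 0.55(1 − 0.3350) / [0.3350(1 − 0.55)] ≈ 2.4262
Items = 2.4262 × 11 ≈ 26.69 → 27

27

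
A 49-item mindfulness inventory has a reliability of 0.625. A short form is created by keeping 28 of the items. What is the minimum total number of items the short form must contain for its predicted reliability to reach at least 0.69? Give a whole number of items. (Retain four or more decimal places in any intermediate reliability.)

First, r for the 28-item form: n = 28/49 = 0.5714, so r_28 = 0.5714·0.625/(1 + (0.5714 − 1)·0.625) = 0.4878
Length factor from the short form to reach 0.69: n' = 0.69(1 − 0.4878) / [0.4878(1 − 0.69)] ≈ 2.3371
Total items = 2.3371 × 28 = 65.44, rounded up to 66.

66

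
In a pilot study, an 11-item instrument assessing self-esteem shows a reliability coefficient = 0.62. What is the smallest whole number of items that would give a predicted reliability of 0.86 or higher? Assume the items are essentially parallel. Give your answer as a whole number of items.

n = 0.86(1 − 0.62) / [0.62(1 − 0.86)]
  = 0.3268 / 0.0868 = 3.7650
So the test needs 3.7650 × 11 ≈ 41.41 items; rounding up, 42.

42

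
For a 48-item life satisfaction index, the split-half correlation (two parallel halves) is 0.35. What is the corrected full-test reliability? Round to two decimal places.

The full test is twice the length of either half (n = 2).
r_full = 2r_hh / (1 + r_hh) = 2 × 0.35 / (1 + 0.35)
       = 0.7000 / 1.3500 = 0.5185

0.52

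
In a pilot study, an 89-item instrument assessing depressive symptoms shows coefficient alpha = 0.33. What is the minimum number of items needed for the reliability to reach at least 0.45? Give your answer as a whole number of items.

n = 0.45(1 − 0.33) / [0.33(1 − 0.45)]
  = 0.3015 / 0.1815 = 1.6612
Items needed = n × 89 = 1.6612 × 89 ≈ 147.85 → round up to 148

148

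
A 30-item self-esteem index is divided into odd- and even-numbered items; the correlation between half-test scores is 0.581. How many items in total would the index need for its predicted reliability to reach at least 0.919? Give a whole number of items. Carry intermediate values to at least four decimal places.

123

Corrected full-test reliability: r_full = 2 × 0.581 / (1 + 0.581) ≈ 0.7350
Solve Spearman-Brown for n: n = 0.919(1 − 0.7350) / [0.7350(1 − 0.919)] = 4.0906
Required items = 4.0906 × 30 = 122.72, so 123 items.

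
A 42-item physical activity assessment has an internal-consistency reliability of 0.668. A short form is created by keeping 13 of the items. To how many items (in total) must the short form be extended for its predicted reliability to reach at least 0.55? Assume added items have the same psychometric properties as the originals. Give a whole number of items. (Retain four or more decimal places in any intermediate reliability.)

26

First, r for the 13-item form: n = 13/42 = 0.3095, so r_13 = 0.3095·0.668/(1 + (0.3095 − 1)·0.668) = 0.3838
Then solve for n' with r_old = 0.3838, r_target = 0.55: n' = 0.55(1 − 0.3838)/[0.3838(1 − 0.55)] = 1.9623
Total items = 1.9623 × 13 = 25.51, rounded up to 26.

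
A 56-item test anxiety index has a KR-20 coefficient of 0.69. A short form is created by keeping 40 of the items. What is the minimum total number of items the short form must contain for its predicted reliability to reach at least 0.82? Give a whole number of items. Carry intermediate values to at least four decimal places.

Short-form reliability: n = 40/56 = 0.7143; r_40 = n·r/(1+(n−1)r) ≈ 0.6139
Then solve for n' with r_old = 0.6139, r_target = 0.82: n' = 0.82(1 − 0.6139)/[0.6139(1 − 0.82)] = 2.8651
Total items = 2.8651 × 40 = 114.60, rounded up to 115.

115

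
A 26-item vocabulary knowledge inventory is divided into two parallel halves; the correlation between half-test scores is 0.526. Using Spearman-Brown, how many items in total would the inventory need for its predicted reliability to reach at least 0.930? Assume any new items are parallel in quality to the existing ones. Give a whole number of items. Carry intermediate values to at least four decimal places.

156

Corrected full-test reliability: r_full = 2 × 0.526 / (1 + 0.526) ≈ 0.6894
Solve Spearman-Brown for n: n = 0.930(1 − 0.6894) / [0.6894(1 − 0.930)] = 5.9857
Required items = 5.9857 × 26 = 155.63, so 156 items.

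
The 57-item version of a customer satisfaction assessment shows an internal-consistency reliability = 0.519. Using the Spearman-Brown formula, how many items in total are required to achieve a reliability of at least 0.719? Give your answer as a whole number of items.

136

Rearranging the Spearman-Brown formula for n,
n = r_target (1 − r_old) / [ r_old (1 − r_target) ]
n = [0.719 × 0.481] / [0.519 × 0.281]
  = 0.345839 / 0.145839 = 2.3714
So the test needs 2.3714 × 57 ≈ 135.17 items; rounding up, 136.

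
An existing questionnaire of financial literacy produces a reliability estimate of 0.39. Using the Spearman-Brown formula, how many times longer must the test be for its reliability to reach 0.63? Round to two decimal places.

2.66

n = 0.63 × (1 − 0.39) / [ 0.39 × (1 − 0.63) ]
  = 0.3843 / 0.1443 = 2.6632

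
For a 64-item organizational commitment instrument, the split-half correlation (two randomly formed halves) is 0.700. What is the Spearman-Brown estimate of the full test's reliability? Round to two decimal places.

The full test is twice the length of either half (n = 2).
r_full = 2r_hh / (1 + r_hh) = 2 × 0.700 / (1 + 0.700)
       = 1.4000 / 1.7000 = 0.8235

0.82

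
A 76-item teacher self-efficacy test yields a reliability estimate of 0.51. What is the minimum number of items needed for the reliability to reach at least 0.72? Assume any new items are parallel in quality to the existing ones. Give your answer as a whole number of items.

188

Invert Spearman-Brown to solve for n:
n = r_target (1 − r_old) / [ r_old (1 − r_target) ]
n = [0.72 × 0.49] / [0.51 × 0.28]
  = 0.3528 / 0.1428 = 2.4706
Items needed = n × 76 = 2.4706 × 76 ≈ 187.77 → round up to 188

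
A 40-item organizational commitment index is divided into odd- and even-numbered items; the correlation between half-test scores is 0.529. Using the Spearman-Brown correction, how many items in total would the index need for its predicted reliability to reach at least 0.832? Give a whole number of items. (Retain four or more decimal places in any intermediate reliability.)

89

Corrected full-test reliability: r_full = 2 × 0.529 / (1 + 0.529) ≈ 0.6920
n = r_tgt(1 − r_full) / [r_full(1 − r_tgt)] = 0.832 × 0.3080 / (0.6920 × 0.168) ≈ 2.2042
Required items = 2.2042 × 40 = 88.17, so 89 items.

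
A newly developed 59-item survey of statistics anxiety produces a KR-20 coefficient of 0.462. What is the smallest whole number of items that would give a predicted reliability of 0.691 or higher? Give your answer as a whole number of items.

154

n = 0.691(1 − 0.462) / [0.462(1 − 0.691)]
n = 0.371758 / 0.142758 ≈ 2.6041
2.6041 × 59 = 153.64 → 154 items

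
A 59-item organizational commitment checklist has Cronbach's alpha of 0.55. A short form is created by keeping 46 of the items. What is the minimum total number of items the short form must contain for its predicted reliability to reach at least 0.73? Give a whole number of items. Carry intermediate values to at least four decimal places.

First, r for the 46-item form: n = 46/59 = 0.7797, so r_46 = 0.7797·0.55/(1 + (0.7797 − 1)·0.55) = 0.4880
Length factor from the short form to reach 0.73: n' = 0.73(1 − 0.4880) / [0.4880(1 − 0.73)] ≈ 2.8367
Items = 2.8367 × 46 ≈ 130.49 → 131

131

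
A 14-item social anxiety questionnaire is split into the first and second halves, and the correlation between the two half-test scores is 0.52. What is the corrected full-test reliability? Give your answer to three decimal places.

The full test is twice the length of either half (n = 2).
r_full = 2(0.52) / (1 + 0.52)
r_full = 1.0400 / 1.5200 ≈ 0.6842

0.684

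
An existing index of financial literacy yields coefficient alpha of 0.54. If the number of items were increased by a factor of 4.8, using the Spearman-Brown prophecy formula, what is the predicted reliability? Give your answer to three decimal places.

By Spearman-Brown, r_new = n r / (1 + (n − 1) r).
r_new = (4.8 × 0.54) / (1 + (4.8 − 1) × 0.54)
r_new = 2.5920 / 3.0520 ≈ 0.8493

0.849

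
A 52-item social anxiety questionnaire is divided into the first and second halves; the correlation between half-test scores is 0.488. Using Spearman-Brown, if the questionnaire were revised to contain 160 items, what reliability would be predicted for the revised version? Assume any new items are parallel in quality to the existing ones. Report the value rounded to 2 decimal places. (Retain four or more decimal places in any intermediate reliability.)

First correct the split-half correlation to full-test reliability: r_full = 2 × 0.488 / (1 + 0.488) ≈ 0.6559
Length factor from 52 to 160 items: n = 160/52 = 3.0769
r_new = n·r_full / (1 + (n − 1)·r_full) = 2.0181 / 2.3622 ≈ 0.8543

0.85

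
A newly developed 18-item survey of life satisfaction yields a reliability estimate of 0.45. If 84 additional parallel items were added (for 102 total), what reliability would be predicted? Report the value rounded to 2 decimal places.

0.82

Length ratio n = 102/18 = 5.6667
Apply the Spearman-Brown prophecy formula, r' = nr / [1 + (n − 1)r]:
r_new = 5.6667·0.45 / [1 + (5.6667 − 1)·0.45]
     = 2.5500 / 3.1000 = 0.8226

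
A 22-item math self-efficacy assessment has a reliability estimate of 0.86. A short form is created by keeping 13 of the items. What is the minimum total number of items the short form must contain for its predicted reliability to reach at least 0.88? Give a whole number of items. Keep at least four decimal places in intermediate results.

27

First, r for the 13-item form: n = 13/22 = 0.5909, so r_13 = 0.5909·0.86/(1 + (0.5909 − 1)·0.86) = 0.7840
Length factor from the short form to reach 0.88: n' = 0.88(1 − 0.7840) / [0.7840(1 − 0.88)] ≈ 2.0204
Total items = 2.0204 × 13 = 26.27, rounded up to 27.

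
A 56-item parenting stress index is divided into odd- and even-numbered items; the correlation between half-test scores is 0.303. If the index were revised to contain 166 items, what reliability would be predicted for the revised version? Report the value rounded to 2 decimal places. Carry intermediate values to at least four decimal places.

0.72

First correct the split-half correlation to full-test reliability: r_full = 2 × 0.303 / (1 + 0.303) ≈ 0.4651
Then adjust to 166 items: n = 166/56 = 2.9643
r_new = n·r_full / (1 + (n − 1)·r_full) = 1.3787 / 1.9136 ≈ 0.7205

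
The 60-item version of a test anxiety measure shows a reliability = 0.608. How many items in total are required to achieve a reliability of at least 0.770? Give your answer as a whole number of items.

130

n = 0.770(1 − 0.608) / [0.608(1 − 0.770)]
  = 0.301840 / 0.139840 = 2.1585
So the test needs 2.1585 × 60 ≈ 129.51 items; rounding up, 130.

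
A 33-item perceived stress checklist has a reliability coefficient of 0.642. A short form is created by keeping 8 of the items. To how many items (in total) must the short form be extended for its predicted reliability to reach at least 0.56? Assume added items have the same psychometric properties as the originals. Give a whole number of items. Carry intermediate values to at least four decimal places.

Short-form reliability: n = 8/33 = 0.2424; r_8 = n·r/(1+(n−1)r) ≈ 0.3030
Then solve for n' with r_old = 0.3030, r_target = 0.56: n' = 0.56(1 − 0.3030)/[0.3030(1 − 0.56)] = 2.9277
Total items = 2.9277 × 8 = 23.42, rounded up to 24.

24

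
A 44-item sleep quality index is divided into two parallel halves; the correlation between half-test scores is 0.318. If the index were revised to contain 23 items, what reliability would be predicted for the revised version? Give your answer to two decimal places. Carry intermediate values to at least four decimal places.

0.33

Spearman-Brown correction (n = 2): r_full = 2·0.318/(1 + 0.318) = 0.4825
Then adjust to 23 items: n = 23/44 = 0.5227
r_new = n·r_full / (1 + (n − 1)·r_full) = 0.2522 / 0.7697 ≈ 0.3277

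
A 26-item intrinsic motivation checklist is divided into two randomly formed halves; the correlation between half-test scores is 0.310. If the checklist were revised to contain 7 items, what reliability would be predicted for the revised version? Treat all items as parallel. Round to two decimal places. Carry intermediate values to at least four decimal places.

Spearman-Brown correction (n = 2): r_full = 2·0.310/(1 + 0.310) = 0.4733
Length factor from 26 to 7 items: n = 7/26 = 0.2692
r_new = n·r_full / (1 + (n − 1)·r_full) = 0.1274 / 0.6541 ≈ 0.1948

0.19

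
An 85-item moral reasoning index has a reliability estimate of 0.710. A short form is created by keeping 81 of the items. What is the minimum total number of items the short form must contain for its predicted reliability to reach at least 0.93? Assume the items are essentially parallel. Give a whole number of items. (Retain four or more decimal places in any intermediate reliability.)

462

Short-form reliability: n = 81/85 = 0.9529; r_81 = n·r/(1+(n−1)r) ≈ 0.7000
Then solve for n' with r_old = 0.7000, r_target = 0.93: n' = 0.93(1 − 0.7000)/[0.7000(1 − 0.93)] = 5.6939
Items = 5.6939 × 81 ≈ 461.21 → 462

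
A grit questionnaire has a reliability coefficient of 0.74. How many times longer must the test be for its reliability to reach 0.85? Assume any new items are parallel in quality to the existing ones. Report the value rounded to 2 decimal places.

n = 0.85 × (1 − 0.74) / [ 0.74 × (1 − 0.85) ]
n = 0.2210 / 0.1110 ≈ 1.9910

1.99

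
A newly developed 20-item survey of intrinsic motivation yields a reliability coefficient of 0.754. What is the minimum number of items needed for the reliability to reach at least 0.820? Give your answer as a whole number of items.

n = 0.820 × (1 − 0.754) / [ 0.754 × (1 − 0.820) ]
n = 0.201720 / 0.135720 ≈ 1.4863
So the test needs 1.4863 × 20 ≈ 29.73 items; rounding up, 30.

30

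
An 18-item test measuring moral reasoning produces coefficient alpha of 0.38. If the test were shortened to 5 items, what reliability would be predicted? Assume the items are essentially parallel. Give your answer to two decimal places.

0.15

n = 5/18 = 0.2778
r_new = (0.2778 × 0.38) / (1 + (0.2778 − 1) × 0.38)
     = 0.1056 / 0.7256 = 0.1455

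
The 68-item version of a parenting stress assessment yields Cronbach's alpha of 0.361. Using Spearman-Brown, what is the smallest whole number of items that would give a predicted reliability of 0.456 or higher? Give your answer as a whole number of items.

Rearranging the Spearman-Brown formula for n,
n = r*(1 − r) / [ r (1 − r*) ]
n = [0.456 × 0.639] / [0.361 × 0.544]
  = 0.291384 / 0.196384 = 1.4837
So the test needs 1.4837 × 68 ≈ 100.89 items; rounding up, 101.

101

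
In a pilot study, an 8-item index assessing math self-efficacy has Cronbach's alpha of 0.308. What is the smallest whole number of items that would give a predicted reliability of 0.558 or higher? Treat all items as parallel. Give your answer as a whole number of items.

23

Spearman-Brown solved for the length factor n:
n = r*(1 − r) / [ r (1 − r*) ]
n = 0.558 × (1 − 0.308) / [ 0.308 × (1 − 0.558) ]
n = 0.386136 / 0.136136 ≈ 2.8364
2.8364 × 8 = 22.69 → 23 items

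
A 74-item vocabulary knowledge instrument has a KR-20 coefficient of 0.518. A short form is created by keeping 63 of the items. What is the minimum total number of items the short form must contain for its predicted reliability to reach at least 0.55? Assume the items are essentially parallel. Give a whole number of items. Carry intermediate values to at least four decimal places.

85

First, r for the 63-item form: n = 63/74 = 0.8514, so r_63 = 0.8514·0.518/(1 + (0.8514 − 1)·0.518) = 0.4778
Length factor from the short form to reach 0.55: n' = 0.55(1 − 0.4778) / [0.4778(1 − 0.55)] ≈ 1.3358
Total items = 1.3358 × 63 = 84.16, rounded up to 85.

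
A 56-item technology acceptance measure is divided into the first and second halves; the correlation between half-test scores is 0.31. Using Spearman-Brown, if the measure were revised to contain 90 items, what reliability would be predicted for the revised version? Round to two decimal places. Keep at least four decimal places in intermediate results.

Spearman-Brown correction (n = 2): r_full = 2·0.31/(1 + 0.31) = 0.4733
Then adjust to 90 items: n = 90/56 = 1.6071
r_new = n·r_full / (1 + (n − 1)·r_full) = 0.7606 / 1.2873 ≈ 0.5908

0.59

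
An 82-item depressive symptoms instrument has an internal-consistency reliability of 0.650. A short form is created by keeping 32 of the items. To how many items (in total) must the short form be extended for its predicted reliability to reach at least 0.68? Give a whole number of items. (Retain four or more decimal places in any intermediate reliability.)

Short-form reliability: n = 32/82 = 0.3902; r_32 = n·r/(1+(n−1)r) ≈ 0.4202
Then solve for n' with r_old = 0.4202, r_target = 0.68: n' = 0.68(1 − 0.4202)/[0.4202(1 − 0.68)] = 2.9321
Items = 2.9321 × 32 ≈ 93.83 → 94

94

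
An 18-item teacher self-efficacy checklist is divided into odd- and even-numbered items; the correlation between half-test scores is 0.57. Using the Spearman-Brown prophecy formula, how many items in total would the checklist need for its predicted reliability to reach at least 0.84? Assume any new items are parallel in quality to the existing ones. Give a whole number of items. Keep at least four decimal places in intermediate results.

36

r_full = 2(0.57)/(1 + 0.57) = 0.7261
Solve Spearman-Brown for n: n = 0.84(1 − 0.7261) / [0.7261(1 − 0.84)] = 1.9804
Items = 1.9804 × 18 ≈ 35.65 → 36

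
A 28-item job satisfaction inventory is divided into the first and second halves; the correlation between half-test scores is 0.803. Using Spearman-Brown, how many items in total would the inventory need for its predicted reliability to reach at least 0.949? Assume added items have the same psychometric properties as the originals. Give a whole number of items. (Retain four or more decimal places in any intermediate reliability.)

Corrected full-test reliability: r_full = 2 × 0.803 / (1 + 0.803) ≈ 0.8907
Solve Spearman-Brown for n: n = 0.949(1 − 0.8907) / [0.8907(1 − 0.949)] = 2.2834
Items = 2.2834 × 28 ≈ 63.94 → 64

64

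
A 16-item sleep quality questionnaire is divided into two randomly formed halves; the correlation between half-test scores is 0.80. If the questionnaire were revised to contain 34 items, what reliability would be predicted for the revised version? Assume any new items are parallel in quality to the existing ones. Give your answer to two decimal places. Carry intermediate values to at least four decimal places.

0.94

Spearman-Brown correction (n = 2): r_full = 2·0.80/(1 + 0.80) = 0.8889
Then adjust to 34 items: n = 34/16 = 2.1250
r_new = n·r_full / (1 + (n − 1)·r_full) = 1.8889 / 2.0000 ≈ 0.9445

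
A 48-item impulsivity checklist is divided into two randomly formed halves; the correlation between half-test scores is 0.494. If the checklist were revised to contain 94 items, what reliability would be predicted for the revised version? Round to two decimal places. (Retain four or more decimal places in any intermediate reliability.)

First correct the split-half correlation to full-test reliability: r_full = 2 × 0.494 / (1 + 0.494) ≈ 0.6613
Length factor from 48 to 94 items: n = 94/48 = 1.9583
r_new = n·r_full / (1 + (n − 1)·r_full) = 1.2950 / 1.6337 ≈ 0.7927

0.79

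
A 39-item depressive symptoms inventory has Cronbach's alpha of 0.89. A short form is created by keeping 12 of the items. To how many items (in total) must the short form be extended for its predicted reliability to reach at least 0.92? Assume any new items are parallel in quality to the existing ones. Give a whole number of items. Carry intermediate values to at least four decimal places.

Short-form reliability: n = 12/39 = 0.3077; r_12 = n·r/(1+(n−1)r) ≈ 0.7134
Then solve for n' with r_old = 0.7134, r_target = 0.92: n' = 0.92(1 − 0.7134)/[0.7134(1 − 0.92)] = 4.6200
Total items = 4.6200 × 12 = 55.44, rounded up to 56.

56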